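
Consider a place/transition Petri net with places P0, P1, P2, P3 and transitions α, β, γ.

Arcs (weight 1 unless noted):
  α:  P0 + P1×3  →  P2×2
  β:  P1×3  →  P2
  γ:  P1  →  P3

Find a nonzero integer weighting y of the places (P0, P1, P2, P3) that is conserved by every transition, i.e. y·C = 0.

Incidence matrix C (rows=places, cols=transitions):
        α    β    γ
   P0  -1    0    0
   P1  -3   -3   -1
   P2   2    1    0
   P3   0    0    1

Candidate y = [3, 1, 3, 1]; check y·C column-wise:
  col α: 3·-1 + 1·-3 + 3·2 + 1·0 = 0
  col β: 3·0 + 1·-3 + 3·1 + 1·0 = 0
  col γ: 3·0 + 1·-1 + 3·0 + 1·1 = 0

y = (P0:3, P1:1, P2:3, P3:1)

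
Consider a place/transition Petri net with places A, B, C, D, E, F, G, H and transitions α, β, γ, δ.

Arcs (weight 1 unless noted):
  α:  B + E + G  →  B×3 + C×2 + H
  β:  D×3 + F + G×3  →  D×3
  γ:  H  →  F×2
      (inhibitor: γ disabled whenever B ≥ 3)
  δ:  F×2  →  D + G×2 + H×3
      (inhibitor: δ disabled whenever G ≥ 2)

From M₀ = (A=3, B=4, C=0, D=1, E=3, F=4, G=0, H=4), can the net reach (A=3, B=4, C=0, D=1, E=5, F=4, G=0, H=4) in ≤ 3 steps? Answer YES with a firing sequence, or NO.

depth 0: 1 marking
depth 1: 2 markings reached so far
depth 2: 3 markings reached so far
depth 3: 5 markings reached so far
target is not among the 5 markings reachable within 3 steps

NO — not reachable within 3 firings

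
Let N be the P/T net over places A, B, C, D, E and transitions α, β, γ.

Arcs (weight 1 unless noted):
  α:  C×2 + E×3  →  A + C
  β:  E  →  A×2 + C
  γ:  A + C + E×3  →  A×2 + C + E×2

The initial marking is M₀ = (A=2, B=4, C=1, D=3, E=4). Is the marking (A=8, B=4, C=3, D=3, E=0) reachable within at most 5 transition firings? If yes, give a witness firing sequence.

YES — reachable via ⟨γ, γ, β, β⟩ (4 firings)

step 1: fire γ:  (A=2, B=4, C=1, D=3, E=4) → (A=3, B=4, C=1, D=3, E=3)
step 2: fire γ:  (A=3, B=4, C=1, D=3, E=3) → (A=4, B=4, C=1, D=3, E=2)
step 3: fire β:  (A=4, B=4, C=1, D=3, E=2) → (A=6, B=4, C=2, D=3, E=1)
step 4: fire β:  (A=6, B=4, C=2, D=3, E=1) → (A=8, B=4, C=3, D=3, E=0)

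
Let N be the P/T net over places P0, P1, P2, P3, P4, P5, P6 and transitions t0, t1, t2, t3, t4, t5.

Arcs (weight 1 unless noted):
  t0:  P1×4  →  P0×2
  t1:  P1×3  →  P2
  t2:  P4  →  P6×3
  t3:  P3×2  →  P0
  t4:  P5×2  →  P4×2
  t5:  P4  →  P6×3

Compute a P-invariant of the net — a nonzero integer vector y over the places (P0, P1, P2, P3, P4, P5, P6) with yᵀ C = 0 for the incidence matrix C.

y = (P0:2, P1:1, P2:3, P3:1, P4:0, P5:0, P6:0)

Incidence matrix C (rows=places, cols=transitions):
       t0   t1   t2   t3   t4   t5
   P0   2    0    0    1    0    0
   P1  -4   -3    0    0    0    0
   P2   0    1    0    0    0    0
   P3   0    0    0   -2    0    0
   P4   0    0   -1    0    2   -1
   P5   0    0    0    0   -2    0
   P6   0    0    3    0    0    3

Candidate y = [2, 1, 3, 1, 0, 0, 0]; check y·C column-wise:
  col t0: 2·2 + 1·-4 + 3·0 + 1·0 = 0
  col t1: 2·0 + 1·-3 + 3·1 + 1·0 = 0
  col t2: 2·0 + 1·0 + 3·0 + 1·0 + 0·-1 + 0·3 = 0
  col t3: 2·1 + 1·0 + 3·0 + 1·-2 = 0
  col t4: 2·0 + 1·0 + 3·0 + 1·0 + 0·2 + 0·-2 = 0
  col t5: 2·0 + 1·0 + 3·0 + 1·0 + 0·-1 + 0·3 = 0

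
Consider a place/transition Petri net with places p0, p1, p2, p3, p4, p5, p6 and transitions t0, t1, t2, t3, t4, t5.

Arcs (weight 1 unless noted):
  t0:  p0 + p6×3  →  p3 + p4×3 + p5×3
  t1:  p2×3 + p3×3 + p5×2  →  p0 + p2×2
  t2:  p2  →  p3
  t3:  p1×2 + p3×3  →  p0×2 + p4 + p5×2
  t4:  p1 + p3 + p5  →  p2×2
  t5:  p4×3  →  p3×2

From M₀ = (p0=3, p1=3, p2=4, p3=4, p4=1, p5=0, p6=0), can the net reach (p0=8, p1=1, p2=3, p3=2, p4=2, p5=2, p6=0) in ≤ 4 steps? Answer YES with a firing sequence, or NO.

NO — not reachable within 4 firings

depth 0: 1 marking
depth 1: 3 markings reached so far
depth 2: 6 markings reached so far
depth 3: 9 markings reached so far
depth 4: 12 markings reached so far
target is not among the 12 markings reachable within 4 steps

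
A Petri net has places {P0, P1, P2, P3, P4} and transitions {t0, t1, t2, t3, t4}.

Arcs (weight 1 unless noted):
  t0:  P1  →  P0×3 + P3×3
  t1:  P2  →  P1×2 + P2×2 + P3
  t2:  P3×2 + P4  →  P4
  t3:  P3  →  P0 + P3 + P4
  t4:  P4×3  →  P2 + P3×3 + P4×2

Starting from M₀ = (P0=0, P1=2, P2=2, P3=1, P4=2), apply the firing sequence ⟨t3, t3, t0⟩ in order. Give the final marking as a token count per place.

(P0=5, P1=1, P2=2, P3=4, P4=4)

step 1: fire t3:  (P0=0, P1=2, P2=2, P3=1, P4=2) → (P0=1, P1=2, P2=2, P3=1, P4=3)
step 2: fire t3:  (P0=1, P1=2, P2=2, P3=1, P4=3) → (P0=2, P1=2, P2=2, P3=1, P4=4)
step 3: fire t0:  (P0=2, P1=2, P2=2, P3=1, P4=4) → (P0=5, P1=1, P2=2, P3=4, P4=4)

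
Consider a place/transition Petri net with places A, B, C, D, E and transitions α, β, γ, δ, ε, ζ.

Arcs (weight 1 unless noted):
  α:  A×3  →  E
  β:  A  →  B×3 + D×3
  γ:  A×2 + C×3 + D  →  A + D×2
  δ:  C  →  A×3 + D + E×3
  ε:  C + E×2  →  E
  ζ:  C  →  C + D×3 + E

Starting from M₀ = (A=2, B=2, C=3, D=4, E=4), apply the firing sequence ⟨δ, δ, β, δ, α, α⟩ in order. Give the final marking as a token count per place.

step 1: fire δ:  (A=2, B=2, C=3, D=4, E=4) → (A=5, B=2, C=2, D=5, E=7)
step 2: fire δ:  (A=5, B=2, C=2, D=5, E=7) → (A=8, B=2, C=1, D=6, E=10)
step 3: fire β:  (A=8, B=2, C=1, D=6, E=10) → (A=7, B=5, C=1, D=9, E=10)
step 4: fire δ:  (A=7, B=5, C=1, D=9, E=10) → (A=10, B=5, C=0, D=10, E=13)
step 5: fire α:  (A=10, B=5, C=0, D=10, E=13) → (A=7, B=5, C=0, D=10, E=14)
step 6: fire α:  (A=7, B=5, C=0, D=10, E=14) → (A=4, B=5, C=0, D=10, E=15)

(A=4, B=5, C=0, D=10, E=15)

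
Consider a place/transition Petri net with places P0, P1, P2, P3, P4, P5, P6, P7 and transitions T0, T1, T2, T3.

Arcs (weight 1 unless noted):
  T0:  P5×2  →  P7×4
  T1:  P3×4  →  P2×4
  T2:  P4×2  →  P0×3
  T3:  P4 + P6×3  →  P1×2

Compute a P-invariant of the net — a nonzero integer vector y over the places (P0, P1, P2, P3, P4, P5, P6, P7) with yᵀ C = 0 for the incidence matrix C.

Incidence matrix C (rows=places, cols=transitions):
       T0   T1   T2   T3
   P0   0    0    3    0
   P1   0    0    0    2
   P2   0    4    0    0
   P3   0   -4    0    0
   P4   0    0   -2   -1
   P5  -2    0    0    0
   P6   0    0    0   -3
   P7   4    0    0    0

Candidate y = [0, 0, 1, 1, 0, 0, 0, 0]; check y·C column-wise:
  col T0: 1·0 + 1·0 + 0·-2 + 0·4 = 0
  col T1: 1·4 + 1·-4 = 0
  col T2: 0·3 + 1·0 + 1·0 + 0·-2 = 0
  col T3: 0·2 + 1·0 + 1·0 + 0·-1 + 0·-3 = 0

y = (P0:0, P1:0, P2:1, P3:1, P4:0, P5:0, P6:0, P7:0)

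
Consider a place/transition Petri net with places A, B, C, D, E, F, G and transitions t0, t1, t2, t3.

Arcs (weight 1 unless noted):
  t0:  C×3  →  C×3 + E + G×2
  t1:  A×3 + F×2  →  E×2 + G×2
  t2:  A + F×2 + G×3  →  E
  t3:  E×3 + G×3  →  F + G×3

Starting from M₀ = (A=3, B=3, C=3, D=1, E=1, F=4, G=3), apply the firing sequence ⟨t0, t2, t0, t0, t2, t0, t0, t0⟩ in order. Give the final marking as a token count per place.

step 1: fire t0:  (A=3, B=3, C=3, D=1, E=1, F=4, G=3) → (A=3, B=3, C=3, D=1, E=2, F=4, G=5)
step 2: fire t2:  (A=3, B=3, C=3, D=1, E=2, F=4, G=5) → (A=2, B=3, C=3, D=1, E=3, F=2, G=2)
step 3: fire t0:  (A=2, B=3, C=3, D=1, E=3, F=2, G=2) → (A=2, B=3, C=3, D=1, E=4, F=2, G=4)
step 4: fire t0:  (A=2, B=3, C=3, D=1, E=4, F=2, G=4) → (A=2, B=3, C=3, D=1, E=5, F=2, G=6)
step 5: fire t2:  (A=2, B=3, C=3, D=1, E=5, F=2, G=6) → (A=1, B=3, C=3, D=1, E=6, F=0, G=3)
step 6: fire t0:  (A=1, B=3, C=3, D=1, E=6, F=0, G=3) → (A=1, B=3, C=3, D=1, E=7, F=0, G=5)
step 7: fire t0:  (A=1, B=3, C=3, D=1, E=7, F=0, G=5) → (A=1, B=3, C=3, D=1, E=8, F=0, G=7)
step 8: fire t0:  (A=1, B=3, C=3, D=1, E=8, F=0, G=7) → (A=1, B=3, C=3, D=1, E=9, F=0, G=9)

(A=1, B=3, C=3, D=1, E=9, F=0, G=9)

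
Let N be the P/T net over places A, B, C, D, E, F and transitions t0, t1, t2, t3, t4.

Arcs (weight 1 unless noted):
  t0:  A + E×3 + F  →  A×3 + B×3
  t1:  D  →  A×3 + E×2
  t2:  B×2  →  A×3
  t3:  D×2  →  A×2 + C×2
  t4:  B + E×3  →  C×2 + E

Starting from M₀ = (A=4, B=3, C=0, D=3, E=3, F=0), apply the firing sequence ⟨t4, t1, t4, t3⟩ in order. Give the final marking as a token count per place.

(A=9, B=1, C=6, D=0, E=1, F=0)

step 1: fire t4:  (A=4, B=3, C=0, D=3, E=3, F=0) → (A=4, B=2, C=2, D=3, E=1, F=0)
step 2: fire t1:  (A=4, B=2, C=2, D=3, E=1, F=0) → (A=7, B=2, C=2, D=2, E=3, F=0)
step 3: fire t4:  (A=7, B=2, C=2, D=2, E=3, F=0) → (A=7, B=1, C=4, D=2, E=1, F=0)
step 4: fire t3:  (A=7, B=1, C=4, D=2, E=1, F=0) → (A=9, B=1, C=6, D=0, E=1, F=0)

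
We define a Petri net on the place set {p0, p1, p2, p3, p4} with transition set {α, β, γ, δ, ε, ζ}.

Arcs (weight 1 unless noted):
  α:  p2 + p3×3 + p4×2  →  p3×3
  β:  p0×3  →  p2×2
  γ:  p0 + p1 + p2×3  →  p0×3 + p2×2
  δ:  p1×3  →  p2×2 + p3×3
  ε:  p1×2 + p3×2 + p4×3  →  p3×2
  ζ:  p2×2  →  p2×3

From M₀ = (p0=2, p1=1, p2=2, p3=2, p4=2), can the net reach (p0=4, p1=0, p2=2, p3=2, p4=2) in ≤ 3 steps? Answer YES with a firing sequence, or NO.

YES — reachable via ⟨ζ, γ⟩ (2 firings)

step 1: fire ζ:  (p0=2, p1=1, p2=2, p3=2, p4=2) → (p0=2, p1=1, p2=3, p3=2, p4=2)
step 2: fire γ:  (p0=2, p1=1, p2=3, p3=2, p4=2) → (p0=4, p1=0, p2=2, p3=2, p4=2)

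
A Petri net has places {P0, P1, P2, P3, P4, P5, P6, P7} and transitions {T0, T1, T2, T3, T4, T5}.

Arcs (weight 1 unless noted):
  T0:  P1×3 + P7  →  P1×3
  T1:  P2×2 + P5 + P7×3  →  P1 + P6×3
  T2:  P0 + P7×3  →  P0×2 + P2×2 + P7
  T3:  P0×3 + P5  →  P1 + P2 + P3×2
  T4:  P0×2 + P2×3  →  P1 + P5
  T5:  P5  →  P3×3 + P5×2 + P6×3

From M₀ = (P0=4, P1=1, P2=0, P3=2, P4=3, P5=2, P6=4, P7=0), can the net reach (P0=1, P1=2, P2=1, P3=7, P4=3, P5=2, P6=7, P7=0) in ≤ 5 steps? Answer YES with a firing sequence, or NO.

step 1: fire T3:  (P0=4, P1=1, P2=0, P3=2, P4=3, P5=2, P6=4, P7=0) → (P0=1, P1=2, P2=1, P3=4, P4=3, P5=1, P6=4, P7=0)
step 2: fire T5:  (P0=1, P1=2, P2=1, P3=4, P4=3, P5=1, P6=4, P7=0) → (P0=1, P1=2, P2=1, P3=7, P4=3, P5=2, P6=7, P7=0)

YES — reachable via ⟨T3, T5⟩ (2 firings)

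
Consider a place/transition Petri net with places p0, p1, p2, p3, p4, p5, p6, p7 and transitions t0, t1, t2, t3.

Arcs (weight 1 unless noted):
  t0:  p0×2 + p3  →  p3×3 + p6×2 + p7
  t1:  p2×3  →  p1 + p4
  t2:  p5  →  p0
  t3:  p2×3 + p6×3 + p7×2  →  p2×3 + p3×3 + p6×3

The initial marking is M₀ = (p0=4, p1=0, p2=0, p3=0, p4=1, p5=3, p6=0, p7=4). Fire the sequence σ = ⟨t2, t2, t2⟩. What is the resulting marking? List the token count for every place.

step 1: fire t2:  (p0=4, p1=0, p2=0, p3=0, p4=1, p5=3, p6=0, p7=4) → (p0=5, p1=0, p2=0, p3=0, p4=1, p5=2, p6=0, p7=4)
step 2: fire t2:  (p0=5, p1=0, p2=0, p3=0, p4=1, p5=2, p6=0, p7=4) → (p0=6, p1=0, p2=0, p3=0, p4=1, p5=1, p6=0, p7=4)
step 3: fire t2:  (p0=6, p1=0, p2=0, p3=0, p4=1, p5=1, p6=0, p7=4) → (p0=7, p1=0, p2=0, p3=0, p4=1, p5=0, p6=0, p7=4)

(p0=7, p1=0, p2=0, p3=0, p4=1, p5=0, p6=0, p7=4)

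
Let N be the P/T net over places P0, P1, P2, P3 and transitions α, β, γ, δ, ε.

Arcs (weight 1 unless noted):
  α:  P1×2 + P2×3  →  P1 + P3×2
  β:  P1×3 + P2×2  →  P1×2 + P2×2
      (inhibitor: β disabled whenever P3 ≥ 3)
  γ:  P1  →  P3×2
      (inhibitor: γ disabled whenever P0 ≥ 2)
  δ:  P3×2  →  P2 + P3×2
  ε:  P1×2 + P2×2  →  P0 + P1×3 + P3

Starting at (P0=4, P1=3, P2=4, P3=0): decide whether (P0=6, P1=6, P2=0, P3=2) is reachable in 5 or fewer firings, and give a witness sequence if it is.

depth 0: 1 marking
depth 1: 4 markings reached so far
depth 2: 8 markings reached so far
depth 3: 14 markings reached so far
depth 4: 21 markings reached so far
depth 5: 29 markings reached so far
target is not among the 29 markings reachable within 5 steps

NO — not reachable within 5 firings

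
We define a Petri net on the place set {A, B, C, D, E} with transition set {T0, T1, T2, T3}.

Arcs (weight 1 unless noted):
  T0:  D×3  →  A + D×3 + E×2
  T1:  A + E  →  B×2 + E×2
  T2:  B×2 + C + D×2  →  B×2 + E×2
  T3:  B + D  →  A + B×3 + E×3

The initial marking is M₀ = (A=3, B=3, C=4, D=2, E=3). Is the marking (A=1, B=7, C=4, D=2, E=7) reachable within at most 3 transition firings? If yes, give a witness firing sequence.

NO — not reachable within 3 firings

depth 0: 1 marking
depth 1: 4 markings reached so far
depth 2: 8 markings reached so far
depth 3: 12 markings reached so far
target is not among the 12 markings reachable within 3 steps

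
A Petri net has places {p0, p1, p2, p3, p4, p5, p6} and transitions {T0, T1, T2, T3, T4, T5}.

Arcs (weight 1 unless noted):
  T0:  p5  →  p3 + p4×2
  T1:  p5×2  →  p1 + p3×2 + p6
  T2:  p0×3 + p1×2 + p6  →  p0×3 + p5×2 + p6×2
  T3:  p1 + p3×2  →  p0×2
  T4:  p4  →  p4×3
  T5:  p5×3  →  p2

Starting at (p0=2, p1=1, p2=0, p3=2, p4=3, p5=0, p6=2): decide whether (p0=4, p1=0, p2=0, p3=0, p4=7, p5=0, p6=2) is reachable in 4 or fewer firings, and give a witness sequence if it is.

YES — reachable via ⟨T3, T4, T4⟩ (3 firings)

step 1: fire T3:  (p0=2, p1=1, p2=0, p3=2, p4=3, p5=0, p6=2) → (p0=4, p1=0, p2=0, p3=0, p4=3, p5=0, p6=2)
step 2: fire T4:  (p0=4, p1=0, p2=0, p3=0, p4=3, p5=0, p6=2) → (p0=4, p1=0, p2=0, p3=0, p4=5, p5=0, p6=2)
step 3: fire T4:  (p0=4, p1=0, p2=0, p3=0, p4=5, p5=0, p6=2) → (p0=4, p1=0, p2=0, p3=0, p4=7, p5=0, p6=2)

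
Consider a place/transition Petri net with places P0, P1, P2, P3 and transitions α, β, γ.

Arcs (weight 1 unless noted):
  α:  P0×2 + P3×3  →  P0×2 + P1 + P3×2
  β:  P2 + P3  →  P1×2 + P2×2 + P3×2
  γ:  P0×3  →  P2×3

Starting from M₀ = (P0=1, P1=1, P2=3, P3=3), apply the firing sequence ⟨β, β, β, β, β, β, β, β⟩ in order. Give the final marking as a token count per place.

(P0=1, P1=17, P2=11, P3=11)

step 1: fire β:  (P0=1, P1=1, P2=3, P3=3) → (P0=1, P1=3, P2=4, P3=4)
step 2: fire β:  (P0=1, P1=3, P2=4, P3=4) → (P0=1, P1=5, P2=5, P3=5)
step 3: fire β:  (P0=1, P1=5, P2=5, P3=5) → (P0=1, P1=7, P2=6, P3=6)
step 4: fire β:  (P0=1, P1=7, P2=6, P3=6) → (P0=1, P1=9, P2=7, P3=7)
step 5: fire β:  (P0=1, P1=9, P2=7, P3=7) → (P0=1, P1=11, P2=8, P3=8)
step 6: fire β:  (P0=1, P1=11, P2=8, P3=8) → (P0=1, P1=13, P2=9, P3=9)
step 7: fire β:  (P0=1, P1=13, P2=9, P3=9) → (P0=1, P1=15, P2=10, P3=10)
step 8: fire β:  (P0=1, P1=15, P2=10, P3=10) → (P0=1, P1=17, P2=11, P3=11)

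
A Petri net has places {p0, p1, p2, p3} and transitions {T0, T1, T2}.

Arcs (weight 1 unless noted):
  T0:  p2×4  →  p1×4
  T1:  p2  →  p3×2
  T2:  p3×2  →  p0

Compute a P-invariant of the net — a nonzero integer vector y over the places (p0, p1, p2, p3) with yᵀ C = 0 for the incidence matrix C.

Incidence matrix C (rows=places, cols=transitions):
       T0   T1   T2
   p0   0    0    1
   p1   4    0    0
   p2  -4   -1    0
   p3   0    2   -2

Candidate y = [2, 2, 2, 1]; check y·C column-wise:
  col T0: 2·0 + 2·4 + 2·-4 + 1·0 = 0
  col T1: 2·0 + 2·0 + 2·-1 + 1·2 = 0
  col T2: 2·1 + 2·0 + 2·0 + 1·-2 = 0

y = (p0:2, p1:2, p2:2, p3:1)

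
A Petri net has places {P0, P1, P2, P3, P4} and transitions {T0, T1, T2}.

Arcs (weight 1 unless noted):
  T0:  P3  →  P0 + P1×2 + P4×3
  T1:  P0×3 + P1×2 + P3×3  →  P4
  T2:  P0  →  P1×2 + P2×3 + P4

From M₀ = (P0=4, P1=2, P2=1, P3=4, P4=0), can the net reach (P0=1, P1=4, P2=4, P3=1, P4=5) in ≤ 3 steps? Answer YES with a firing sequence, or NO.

NO — not reachable within 3 firings

depth 0: 1 marking
depth 1: 4 markings reached so far
depth 2: 9 markings reached so far
depth 3: 14 markings reached so far
target is not among the 14 markings reachable within 3 steps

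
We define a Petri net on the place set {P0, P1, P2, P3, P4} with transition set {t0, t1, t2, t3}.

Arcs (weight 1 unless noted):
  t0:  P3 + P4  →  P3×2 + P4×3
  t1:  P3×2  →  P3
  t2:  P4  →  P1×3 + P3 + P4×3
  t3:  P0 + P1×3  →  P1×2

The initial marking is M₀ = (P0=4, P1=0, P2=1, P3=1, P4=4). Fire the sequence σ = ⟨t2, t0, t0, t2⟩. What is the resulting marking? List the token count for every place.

(P0=4, P1=6, P2=1, P3=5, P4=12)

step 1: fire t2:  (P0=4, P1=0, P2=1, P3=1, P4=4) → (P0=4, P1=3, P2=1, P3=2, P4=6)
step 2: fire t0:  (P0=4, P1=3, P2=1, P3=2, P4=6) → (P0=4, P1=3, P2=1, P3=3, P4=8)
step 3: fire t0:  (P0=4, P1=3, P2=1, P3=3, P4=8) → (P0=4, P1=3, P2=1, P3=4, P4=10)
step 4: fire t2:  (P0=4, P1=3, P2=1, P3=4, P4=10) → (P0=4, P1=6, P2=1, P3=5, P4=12)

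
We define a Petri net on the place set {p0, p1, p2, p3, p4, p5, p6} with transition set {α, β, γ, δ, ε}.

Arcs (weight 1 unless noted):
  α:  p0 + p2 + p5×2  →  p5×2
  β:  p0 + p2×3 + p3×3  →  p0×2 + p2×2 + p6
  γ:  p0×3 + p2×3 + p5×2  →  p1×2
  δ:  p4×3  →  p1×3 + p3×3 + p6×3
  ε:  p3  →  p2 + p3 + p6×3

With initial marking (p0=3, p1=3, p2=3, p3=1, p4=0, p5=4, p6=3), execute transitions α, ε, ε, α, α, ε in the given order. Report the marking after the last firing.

step 1: fire α:  (p0=3, p1=3, p2=3, p3=1, p4=0, p5=4, p6=3) → (p0=2, p1=3, p2=2, p3=1, p4=0, p5=4, p6=3)
step 2: fire ε:  (p0=2, p1=3, p2=2, p3=1, p4=0, p5=4, p6=3) → (p0=2, p1=3, p2=3, p3=1, p4=0, p5=4, p6=6)
step 3: fire ε:  (p0=2, p1=3, p2=3, p3=1, p4=0, p5=4, p6=6) → (p0=2, p1=3, p2=4, p3=1, p4=0, p5=4, p6=9)
step 4: fire α:  (p0=2, p1=3, p2=4, p3=1, p4=0, p5=4, p6=9) → (p0=1, p1=3, p2=3, p3=1, p4=0, p5=4, p6=9)
step 5: fire α:  (p0=1, p1=3, p2=3, p3=1, p4=0, p5=4, p6=9) → (p0=0, p1=3, p2=2, p3=1, p4=0, p5=4, p6=9)
step 6: fire ε:  (p0=0, p1=3, p2=2, p3=1, p4=0, p5=4, p6=9) → (p0=0, p1=3, p2=3, p3=1, p4=0, p5=4, p6=12)

(p0=0, p1=3, p2=3, p3=1, p4=0, p5=4, p6=12)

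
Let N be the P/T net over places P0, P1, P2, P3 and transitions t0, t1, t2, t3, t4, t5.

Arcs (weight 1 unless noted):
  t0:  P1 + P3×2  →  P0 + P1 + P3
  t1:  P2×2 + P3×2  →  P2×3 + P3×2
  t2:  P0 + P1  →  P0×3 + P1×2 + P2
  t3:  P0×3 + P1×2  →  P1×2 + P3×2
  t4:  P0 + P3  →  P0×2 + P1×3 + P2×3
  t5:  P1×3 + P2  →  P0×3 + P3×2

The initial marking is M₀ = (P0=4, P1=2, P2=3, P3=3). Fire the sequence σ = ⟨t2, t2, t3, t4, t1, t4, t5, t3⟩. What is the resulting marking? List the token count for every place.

step 1: fire t2:  (P0=4, P1=2, P2=3, P3=3) → (P0=6, P1=3, P2=4, P3=3)
step 2: fire t2:  (P0=6, P1=3, P2=4, P3=3) → (P0=8, P1=4, P2=5, P3=3)
step 3: fire t3:  (P0=8, P1=4, P2=5, P3=3) → (P0=5, P1=4, P2=5, P3=5)
step 4: fire t4:  (P0=5, P1=4, P2=5, P3=5) → (P0=6, P1=7, P2=8, P3=4)
step 5: fire t1:  (P0=6, P1=7, P2=8, P3=4) → (P0=6, P1=7, P2=9, P3=4)
step 6: fire t4:  (P0=6, P1=7, P2=9, P3=4) → (P0=7, P1=10, P2=12, P3=3)
step 7: fire t5:  (P0=7, P1=10, P2=12, P3=3) → (P0=10, P1=7, P2=11, P3=5)
step 8: fire t3:  (P0=10, P1=7, P2=11, P3=5) → (P0=7, P1=7, P2=11, P3=7)

(P0=7, P1=7, P2=11, P3=7)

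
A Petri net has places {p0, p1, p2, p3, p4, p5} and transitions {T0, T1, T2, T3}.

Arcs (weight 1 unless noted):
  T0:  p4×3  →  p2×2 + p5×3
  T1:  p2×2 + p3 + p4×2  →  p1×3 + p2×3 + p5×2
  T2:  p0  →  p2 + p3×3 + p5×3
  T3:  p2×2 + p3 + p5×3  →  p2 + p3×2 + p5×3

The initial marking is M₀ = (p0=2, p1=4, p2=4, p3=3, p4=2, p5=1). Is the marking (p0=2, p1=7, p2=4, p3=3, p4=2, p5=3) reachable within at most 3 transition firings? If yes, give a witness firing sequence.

NO — not reachable within 3 firings

depth 0: 1 marking
depth 1: 3 markings reached so far
depth 2: 7 markings reached so far
depth 3: 12 markings reached so far
target is not among the 12 markings reachable within 3 steps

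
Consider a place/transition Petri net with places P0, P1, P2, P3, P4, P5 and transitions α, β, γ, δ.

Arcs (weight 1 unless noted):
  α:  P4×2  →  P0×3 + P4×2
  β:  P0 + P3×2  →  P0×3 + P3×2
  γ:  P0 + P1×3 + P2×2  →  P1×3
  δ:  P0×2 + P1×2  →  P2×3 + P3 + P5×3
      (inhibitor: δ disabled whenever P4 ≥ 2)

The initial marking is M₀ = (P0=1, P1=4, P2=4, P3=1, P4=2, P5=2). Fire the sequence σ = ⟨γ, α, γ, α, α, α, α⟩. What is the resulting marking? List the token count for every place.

(P0=14, P1=4, P2=0, P3=1, P4=2, P5=2)

step 1: fire γ:  (P0=1, P1=4, P2=4, P3=1, P4=2, P5=2) → (P0=0, P1=4, P2=2, P3=1, P4=2, P5=2)
step 2: fire α:  (P0=0, P1=4, P2=2, P3=1, P4=2, P5=2) → (P0=3, P1=4, P2=2, P3=1, P4=2, P5=2)
step 3: fire γ:  (P0=3, P1=4, P2=2, P3=1, P4=2, P5=2) → (P0=2, P1=4, P2=0, P3=1, P4=2, P5=2)
step 4: fire α:  (P0=2, P1=4, P2=0, P3=1, P4=2, P5=2) → (P0=5, P1=4, P2=0, P3=1, P4=2, P5=2)
step 5: fire α:  (P0=5, P1=4, P2=0, P3=1, P4=2, P5=2) → (P0=8, P1=4, P2=0, P3=1, P4=2, P5=2)
step 6: fire α:  (P0=8, P1=4, P2=0, P3=1, P4=2, P5=2) → (P0=11, P1=4, P2=0, P3=1, P4=2, P5=2)
step 7: fire α:  (P0=11, P1=4, P2=0, P3=1, P4=2, P5=2) → (P0=14, P1=4, P2=0, P3=1, P4=2, P5=2)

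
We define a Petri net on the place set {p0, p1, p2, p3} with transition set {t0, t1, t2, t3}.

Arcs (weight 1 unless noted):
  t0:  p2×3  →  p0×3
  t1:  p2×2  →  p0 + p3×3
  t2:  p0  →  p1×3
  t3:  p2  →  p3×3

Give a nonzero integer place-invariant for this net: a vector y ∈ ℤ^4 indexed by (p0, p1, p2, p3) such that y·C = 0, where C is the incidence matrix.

Incidence matrix C (rows=places, cols=transitions):
       t0   t1   t2   t3
   p0   3    1   -1    0
   p1   0    0    3    0
   p2  -3   -2    0   -1
   p3   0    3    0    3

Candidate y = [3, 1, 3, 1]; check y·C column-wise:
  col t0: 3·3 + 1·0 + 3·-3 + 1·0 = 0
  col t1: 3·1 + 1·0 + 3·-2 + 1·3 = 0
  col t2: 3·-1 + 1·3 + 3·0 + 1·0 = 0
  col t3: 3·0 + 1·0 + 3·-1 + 1·3 = 0

y = (p0:3, p1:1, p2:3, p3:1)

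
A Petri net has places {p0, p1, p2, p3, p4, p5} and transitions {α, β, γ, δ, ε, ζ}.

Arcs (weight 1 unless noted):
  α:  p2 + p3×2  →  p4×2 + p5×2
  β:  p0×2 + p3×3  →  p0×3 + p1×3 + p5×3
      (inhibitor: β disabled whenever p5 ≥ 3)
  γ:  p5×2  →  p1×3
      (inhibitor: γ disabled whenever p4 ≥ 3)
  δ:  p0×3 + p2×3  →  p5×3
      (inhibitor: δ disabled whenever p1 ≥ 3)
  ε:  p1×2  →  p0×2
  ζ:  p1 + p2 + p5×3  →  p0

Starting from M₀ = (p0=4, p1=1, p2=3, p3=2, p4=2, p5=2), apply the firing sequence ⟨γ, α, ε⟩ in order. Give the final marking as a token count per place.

step 1: fire γ:  (p0=4, p1=1, p2=3, p3=2, p4=2, p5=2) → (p0=4, p1=4, p2=3, p3=2, p4=2, p5=0)
step 2: fire α:  (p0=4, p1=4, p2=3, p3=2, p4=2, p5=0) → (p0=4, p1=4, p2=2, p3=0, p4=4, p5=2)
step 3: fire ε:  (p0=4, p1=4, p2=2, p3=0, p4=4, p5=2) → (p0=6, p1=2, p2=2, p3=0, p4=4, p5=2)

(p0=6, p1=2, p2=2, p3=0, p4=4, p5=2)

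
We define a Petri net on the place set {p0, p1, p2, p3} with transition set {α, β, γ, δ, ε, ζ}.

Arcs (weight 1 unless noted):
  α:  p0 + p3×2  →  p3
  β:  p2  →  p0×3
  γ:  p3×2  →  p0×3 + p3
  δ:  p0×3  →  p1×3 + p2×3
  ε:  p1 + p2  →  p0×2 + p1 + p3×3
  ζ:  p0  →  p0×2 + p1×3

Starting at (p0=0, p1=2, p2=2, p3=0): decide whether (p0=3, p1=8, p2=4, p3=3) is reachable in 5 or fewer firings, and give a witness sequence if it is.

depth 0: 1 marking
depth 1: 3 markings reached so far
depth 2: 11 markings reached so far
depth 3: 31 markings reached so far
depth 4: 68 markings reached so far
depth 5: 134 markings reached so far
target is not among the 134 markings reachable within 5 steps

NO — not reachable within 5 firings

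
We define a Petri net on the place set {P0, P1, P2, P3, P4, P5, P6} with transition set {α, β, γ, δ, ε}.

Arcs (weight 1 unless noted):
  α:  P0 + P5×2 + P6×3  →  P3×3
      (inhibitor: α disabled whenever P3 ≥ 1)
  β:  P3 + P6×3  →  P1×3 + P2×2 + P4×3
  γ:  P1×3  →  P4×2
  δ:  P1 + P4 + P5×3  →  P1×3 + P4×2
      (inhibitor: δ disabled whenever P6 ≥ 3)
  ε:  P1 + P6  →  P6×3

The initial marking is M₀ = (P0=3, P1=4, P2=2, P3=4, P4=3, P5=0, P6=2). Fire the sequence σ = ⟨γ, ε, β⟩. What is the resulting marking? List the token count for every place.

(P0=3, P1=3, P2=4, P3=3, P4=8, P5=0, P6=1)

step 1: fire γ:  (P0=3, P1=4, P2=2, P3=4, P4=3, P5=0, P6=2) → (P0=3, P1=1, P2=2, P3=4, P4=5, P5=0, P6=2)
step 2: fire ε:  (P0=3, P1=1, P2=2, P3=4, P4=5, P5=0, P6=2) → (P0=3, P1=0, P2=2, P3=4, P4=5, P5=0, P6=4)
step 3: fire β:  (P0=3, P1=0, P2=2, P3=4, P4=5, P5=0, P6=4) → (P0=3, P1=3, P2=4, P3=3, P4=8, P5=0, P6=1)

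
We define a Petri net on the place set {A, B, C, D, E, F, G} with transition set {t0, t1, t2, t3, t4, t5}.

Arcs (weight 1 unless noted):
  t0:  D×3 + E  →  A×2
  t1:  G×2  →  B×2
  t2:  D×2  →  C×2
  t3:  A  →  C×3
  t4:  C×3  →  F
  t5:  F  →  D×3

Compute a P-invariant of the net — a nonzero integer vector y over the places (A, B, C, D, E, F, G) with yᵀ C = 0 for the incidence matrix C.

Incidence matrix C (rows=places, cols=transitions):
       t0   t1   t2   t3   t4   t5
    A   2    0    0   -1    0    0
    B   0    2    0    0    0    0
    C   0    0    2    3   -3    0
    D  -3    0   -2    0    0    3
    E  -1    0    0    0    0    0
    F   0    0    0    0    1   -1
    G   0   -2    0    0    0    0

Candidate y = [3, 0, 1, 1, 3, 3, 0]; check y·C column-wise:
  col t0: 3·2 + 1·0 + 1·-3 + 3·-1 + 3·0 = 0
  col t1: 3·0 + 0·2 + 1·0 + 1·0 + 3·0 + 3·0 + 0·-2 = 0
  col t2: 3·0 + 1·2 + 1·-2 + 3·0 + 3·0 = 0
  col t3: 3·-1 + 1·3 + 1·0 + 3·0 + 3·0 = 0
  col t4: 3·0 + 1·-3 + 1·0 + 3·0 + 3·1 = 0
  col t5: 3·0 + 1·0 + 1·3 + 3·0 + 3·-1 = 0

y = (A:3, B:0, C:1, D:1, E:3, F:3, G:0)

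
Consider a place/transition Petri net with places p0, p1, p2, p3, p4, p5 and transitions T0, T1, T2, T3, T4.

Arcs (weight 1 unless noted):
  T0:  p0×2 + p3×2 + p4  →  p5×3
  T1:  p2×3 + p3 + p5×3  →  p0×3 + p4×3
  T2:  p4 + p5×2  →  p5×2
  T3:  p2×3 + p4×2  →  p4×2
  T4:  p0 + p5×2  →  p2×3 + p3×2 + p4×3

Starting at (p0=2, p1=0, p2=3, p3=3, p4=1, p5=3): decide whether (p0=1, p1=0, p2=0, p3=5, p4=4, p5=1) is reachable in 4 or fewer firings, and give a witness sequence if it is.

YES — reachable via ⟨T4, T3, T3⟩ (3 firings)

step 1: fire T4:  (p0=2, p1=0, p2=3, p3=3, p4=1, p5=3) → (p0=1, p1=0, p2=6, p3=5, p4=4, p5=1)
step 2: fire T3:  (p0=1, p1=0, p2=6, p3=5, p4=4, p5=1) → (p0=1, p1=0, p2=3, p3=5, p4=4, p5=1)
step 3: fire T3:  (p0=1, p1=0, p2=3, p3=5, p4=4, p5=1) → (p0=1, p1=0, p2=0, p3=5, p4=4, p5=1)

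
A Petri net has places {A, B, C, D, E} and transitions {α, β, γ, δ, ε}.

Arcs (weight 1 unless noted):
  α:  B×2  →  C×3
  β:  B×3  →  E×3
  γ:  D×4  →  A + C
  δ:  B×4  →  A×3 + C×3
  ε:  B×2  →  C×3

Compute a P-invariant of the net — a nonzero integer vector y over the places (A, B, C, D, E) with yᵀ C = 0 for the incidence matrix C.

Incidence matrix C (rows=places, cols=transitions):
        α    β    γ    δ    ε
    A   0    0    1    3    0
    B  -2   -3    0   -4   -2
    C   3    0    1    3    3
    D   0    0   -4    0    0
    E   0    3    0    0    0

Candidate y = [2, 3, 2, 1, 3]; check y·C column-wise:
  col α: 2·0 + 3·-2 + 2·3 + 1·0 + 3·0 = 0
  col β: 2·0 + 3·-3 + 2·0 + 1·0 + 3·3 = 0
  col γ: 2·1 + 3·0 + 2·1 + 1·-4 + 3·0 = 0
  col δ: 2·3 + 3·-4 + 2·3 + 1·0 + 3·0 = 0
  col ε: 2·0 + 3·-2 + 2·3 + 1·0 + 3·0 = 0

y = (A:2, B:3, C:2, D:1, E:3)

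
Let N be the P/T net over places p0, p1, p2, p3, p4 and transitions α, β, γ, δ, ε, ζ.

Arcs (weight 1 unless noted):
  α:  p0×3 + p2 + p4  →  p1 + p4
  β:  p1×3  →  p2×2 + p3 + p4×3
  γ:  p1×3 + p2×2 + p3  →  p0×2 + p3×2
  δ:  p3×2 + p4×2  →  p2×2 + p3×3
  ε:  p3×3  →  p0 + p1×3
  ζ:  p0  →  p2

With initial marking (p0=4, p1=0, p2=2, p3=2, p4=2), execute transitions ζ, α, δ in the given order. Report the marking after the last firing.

(p0=0, p1=1, p2=4, p3=3, p4=0)

step 1: fire ζ:  (p0=4, p1=0, p2=2, p3=2, p4=2) → (p0=3, p1=0, p2=3, p3=2, p4=2)
step 2: fire α:  (p0=3, p1=0, p2=3, p3=2, p4=2) → (p0=0, p1=1, p2=2, p3=2, p4=2)
step 3: fire δ:  (p0=0, p1=1, p2=2, p3=2, p4=2) → (p0=0, p1=1, p2=4, p3=3, p4=0)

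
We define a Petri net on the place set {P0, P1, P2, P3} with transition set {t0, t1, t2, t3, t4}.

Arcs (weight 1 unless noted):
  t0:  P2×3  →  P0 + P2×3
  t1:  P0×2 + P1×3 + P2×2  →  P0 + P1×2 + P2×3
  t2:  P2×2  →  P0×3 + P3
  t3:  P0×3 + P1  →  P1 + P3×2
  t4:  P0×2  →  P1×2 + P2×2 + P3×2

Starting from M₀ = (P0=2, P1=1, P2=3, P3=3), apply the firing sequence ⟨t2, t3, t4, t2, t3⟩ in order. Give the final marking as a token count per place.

(P0=0, P1=3, P2=1, P3=11)

step 1: fire t2:  (P0=2, P1=1, P2=3, P3=3) → (P0=5, P1=1, P2=1, P3=4)
step 2: fire t3:  (P0=5, P1=1, P2=1, P3=4) → (P0=2, P1=1, P2=1, P3=6)
step 3: fire t4:  (P0=2, P1=1, P2=1, P3=6) → (P0=0, P1=3, P2=3, P3=8)
step 4: fire t2:  (P0=0, P1=3, P2=3, P3=8) → (P0=3, P1=3, P2=1, P3=9)
step 5: fire t3:  (P0=3, P1=3, P2=1, P3=9) → (P0=0, P1=3, P2=1, P3=11)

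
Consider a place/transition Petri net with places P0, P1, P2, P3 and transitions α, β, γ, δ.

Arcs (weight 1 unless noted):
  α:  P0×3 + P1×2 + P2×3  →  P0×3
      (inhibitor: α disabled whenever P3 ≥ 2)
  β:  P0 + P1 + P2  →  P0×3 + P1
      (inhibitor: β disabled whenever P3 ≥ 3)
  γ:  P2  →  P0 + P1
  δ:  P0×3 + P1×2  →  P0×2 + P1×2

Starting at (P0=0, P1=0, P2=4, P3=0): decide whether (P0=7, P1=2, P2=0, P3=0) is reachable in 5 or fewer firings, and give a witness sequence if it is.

NO — not reachable within 5 firings

depth 0: 1 marking
depth 1: 2 markings reached so far
depth 2: 4 markings reached so far
depth 3: 7 markings reached so far
depth 4: 13 markings reached so far
depth 5: 17 markings reached so far
target is not among the 17 markings reachable within 5 steps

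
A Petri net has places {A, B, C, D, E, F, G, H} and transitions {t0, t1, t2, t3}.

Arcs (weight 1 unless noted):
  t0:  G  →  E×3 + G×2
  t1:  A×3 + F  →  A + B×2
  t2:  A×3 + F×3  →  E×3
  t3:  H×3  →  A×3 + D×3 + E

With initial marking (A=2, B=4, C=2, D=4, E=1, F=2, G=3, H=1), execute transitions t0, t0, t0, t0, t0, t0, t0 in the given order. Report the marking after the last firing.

(A=2, B=4, C=2, D=4, E=22, F=2, G=10, H=1)

step 1: fire t0:  (A=2, B=4, C=2, D=4, E=1, F=2, G=3, H=1) → (A=2, B=4, C=2, D=4, E=4, F=2, G=4, H=1)
step 2: fire t0:  (A=2, B=4, C=2, D=4, E=4, F=2, G=4, H=1) → (A=2, B=4, C=2, D=4, E=7, F=2, G=5, H=1)
step 3: fire t0:  (A=2, B=4, C=2, D=4, E=7, F=2, G=5, H=1) → (A=2, B=4, C=2, D=4, E=10, F=2, G=6, H=1)
step 4: fire t0:  (A=2, B=4, C=2, D=4, E=10, F=2, G=6, H=1) → (A=2, B=4, C=2, D=4, E=13, F=2, G=7, H=1)
step 5: fire t0:  (A=2, B=4, C=2, D=4, E=13, F=2, G=7, H=1) → (A=2, B=4, C=2, D=4, E=16, F=2, G=8, H=1)
step 6: fire t0:  (A=2, B=4, C=2, D=4, E=16, F=2, G=8, H=1) → (A=2, B=4, C=2, D=4, E=19, F=2, G=9, H=1)
step 7: fire t0:  (A=2, B=4, C=2, D=4, E=19, F=2, G=9, H=1) → (A=2, B=4, C=2, D=4, E=22, F=2, G=10, H=1)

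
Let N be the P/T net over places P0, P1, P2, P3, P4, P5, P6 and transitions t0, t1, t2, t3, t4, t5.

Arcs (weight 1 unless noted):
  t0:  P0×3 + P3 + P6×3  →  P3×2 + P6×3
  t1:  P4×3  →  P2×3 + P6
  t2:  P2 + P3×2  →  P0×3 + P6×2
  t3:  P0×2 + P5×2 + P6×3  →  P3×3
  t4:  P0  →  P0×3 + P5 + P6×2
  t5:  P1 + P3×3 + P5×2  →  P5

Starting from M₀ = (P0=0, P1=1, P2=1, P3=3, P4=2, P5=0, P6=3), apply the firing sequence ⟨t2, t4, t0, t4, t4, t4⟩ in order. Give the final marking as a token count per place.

step 1: fire t2:  (P0=0, P1=1, P2=1, P3=3, P4=2, P5=0, P6=3) → (P0=3, P1=1, P2=0, P3=1, P4=2, P5=0, P6=5)
step 2: fire t4:  (P0=3, P1=1, P2=0, P3=1, P4=2, P5=0, P6=5) → (P0=5, P1=1, P2=0, P3=1, P4=2, P5=1, P6=7)
step 3: fire t0:  (P0=5, P1=1, P2=0, P3=1, P4=2, P5=1, P6=7) → (P0=2, P1=1, P2=0, P3=2, P4=2, P5=1, P6=7)
step 4: fire t4:  (P0=2, P1=1, P2=0, P3=2, P4=2, P5=1, P6=7) → (P0=4, P1=1, P2=0, P3=2, P4=2, P5=2, P6=9)
step 5: fire t4:  (P0=4, P1=1, P2=0, P3=2, P4=2, P5=2, P6=9) → (P0=6, P1=1, P2=0, P3=2, P4=2, P5=3, P6=11)
step 6: fire t4:  (P0=6, P1=1, P2=0, P3=2, P4=2, P5=3, P6=11) → (P0=8, P1=1, P2=0, P3=2, P4=2, P5=4, P6=13)

(P0=8, P1=1, P2=0, P3=2, P4=2, P5=4, P6=13)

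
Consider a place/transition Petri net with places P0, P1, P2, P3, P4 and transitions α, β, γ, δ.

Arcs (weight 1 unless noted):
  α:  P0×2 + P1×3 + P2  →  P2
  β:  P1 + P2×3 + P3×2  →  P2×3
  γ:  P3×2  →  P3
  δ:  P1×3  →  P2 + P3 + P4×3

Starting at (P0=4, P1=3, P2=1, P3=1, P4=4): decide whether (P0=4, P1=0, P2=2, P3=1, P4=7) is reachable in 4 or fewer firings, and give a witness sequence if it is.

YES — reachable via ⟨δ, γ⟩ (2 firings)

step 1: fire δ:  (P0=4, P1=3, P2=1, P3=1, P4=4) → (P0=4, P1=0, P2=2, P3=2, P4=7)
step 2: fire γ:  (P0=4, P1=0, P2=2, P3=2, P4=7) → (P0=4, P1=0, P2=2, P3=1, P4=7)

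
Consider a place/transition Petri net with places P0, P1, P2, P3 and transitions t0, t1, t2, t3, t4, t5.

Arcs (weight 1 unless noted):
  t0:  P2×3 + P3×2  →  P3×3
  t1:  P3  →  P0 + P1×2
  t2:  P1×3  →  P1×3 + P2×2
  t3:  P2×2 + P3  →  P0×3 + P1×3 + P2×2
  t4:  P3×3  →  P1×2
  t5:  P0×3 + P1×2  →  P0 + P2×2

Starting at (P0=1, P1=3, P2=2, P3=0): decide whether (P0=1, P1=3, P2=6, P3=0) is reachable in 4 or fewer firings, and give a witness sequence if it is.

step 1: fire t2:  (P0=1, P1=3, P2=2, P3=0) → (P0=1, P1=3, P2=4, P3=0)
step 2: fire t2:  (P0=1, P1=3, P2=4, P3=0) → (P0=1, P1=3, P2=6, P3=0)

YES — reachable via ⟨t2, t2⟩ (2 firings)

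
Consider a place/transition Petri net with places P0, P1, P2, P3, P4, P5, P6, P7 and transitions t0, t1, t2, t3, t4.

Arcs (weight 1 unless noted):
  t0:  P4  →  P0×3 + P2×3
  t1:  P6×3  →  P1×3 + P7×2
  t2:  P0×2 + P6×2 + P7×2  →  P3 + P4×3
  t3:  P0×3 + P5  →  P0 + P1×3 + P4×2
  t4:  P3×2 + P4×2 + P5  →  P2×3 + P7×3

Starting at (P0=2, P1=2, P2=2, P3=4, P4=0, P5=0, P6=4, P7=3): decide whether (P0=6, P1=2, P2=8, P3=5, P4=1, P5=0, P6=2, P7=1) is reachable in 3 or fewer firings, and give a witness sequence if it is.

step 1: fire t2:  (P0=2, P1=2, P2=2, P3=4, P4=0, P5=0, P6=4, P7=3) → (P0=0, P1=2, P2=2, P3=5, P4=3, P5=0, P6=2, P7=1)
step 2: fire t0:  (P0=0, P1=2, P2=2, P3=5, P4=3, P5=0, P6=2, P7=1) → (P0=3, P1=2, P2=5, P3=5, P4=2, P5=0, P6=2, P7=1)
step 3: fire t0:  (P0=3, P1=2, P2=5, P3=5, P4=2, P5=0, P6=2, P7=1) → (P0=6, P1=2, P2=8, P3=5, P4=1, P5=0, P6=2, P7=1)

YES — reachable via ⟨t2, t0, t0⟩ (3 firings)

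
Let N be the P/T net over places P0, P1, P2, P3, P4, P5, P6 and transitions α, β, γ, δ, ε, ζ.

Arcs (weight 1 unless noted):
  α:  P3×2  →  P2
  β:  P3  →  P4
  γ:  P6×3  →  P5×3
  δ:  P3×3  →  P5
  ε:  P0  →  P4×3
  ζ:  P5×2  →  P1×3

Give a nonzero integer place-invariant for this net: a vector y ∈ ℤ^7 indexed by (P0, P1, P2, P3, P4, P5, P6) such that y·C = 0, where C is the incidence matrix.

Incidence matrix C (rows=places, cols=transitions):
        α    β    γ    δ    ε    ζ
   P0   0    0    0    0   -1    0
   P1   0    0    0    0    0    3
   P2   1    0    0    0    0    0
   P3  -2   -1    0   -3    0    0
   P4   0    1    0    0    3    0
   P5   0    0    3    1    0   -2
   P6   0    0   -3    0    0    0

Candidate y = [3, 2, 2, 1, 1, 3, 3]; check y·C column-wise:
  col α: 3·0 + 2·0 + 2·1 + 1·-2 + 1·0 + 3·0 + 3·0 = 0
  col β: 3·0 + 2·0 + 2·0 + 1·-1 + 1·1 + 3·0 + 3·0 = 0
  col γ: 3·0 + 2·0 + 2·0 + 1·0 + 1·0 + 3·3 + 3·-3 = 0
  col δ: 3·0 + 2·0 + 2·0 + 1·-3 + 1·0 + 3·1 + 3·0 = 0
  col ε: 3·-1 + 2·0 + 2·0 + 1·0 + 1·3 + 3·0 + 3·0 = 0
  col ζ: 3·0 + 2·3 + 2·0 + 1·0 + 1·0 + 3·-2 + 3·0 = 0

y = (P0:3, P1:2, P2:2, P3:1, P4:1, P5:3, P6:3)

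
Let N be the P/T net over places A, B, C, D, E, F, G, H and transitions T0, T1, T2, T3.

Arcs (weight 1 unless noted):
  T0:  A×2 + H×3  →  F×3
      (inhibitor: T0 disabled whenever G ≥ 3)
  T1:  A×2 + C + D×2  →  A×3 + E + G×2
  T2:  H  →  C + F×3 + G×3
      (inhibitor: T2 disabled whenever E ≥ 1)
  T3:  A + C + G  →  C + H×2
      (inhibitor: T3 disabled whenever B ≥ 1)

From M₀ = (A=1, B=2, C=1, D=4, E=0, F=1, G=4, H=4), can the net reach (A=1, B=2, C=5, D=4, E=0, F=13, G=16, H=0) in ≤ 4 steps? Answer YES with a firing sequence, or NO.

YES — reachable via ⟨T2, T2, T2, T2⟩ (4 firings)

step 1: fire T2:  (A=1, B=2, C=1, D=4, E=0, F=1, G=4, H=4) → (A=1, B=2, C=2, D=4, E=0, F=4, G=7, H=3)
step 2: fire T2:  (A=1, B=2, C=2, D=4, E=0, F=4, G=7, H=3) → (A=1, B=2, C=3, D=4, E=0, F=7, G=10, H=2)
step 3: fire T2:  (A=1, B=2, C=3, D=4, E=0, F=7, G=10, H=2) → (A=1, B=2, C=4, D=4, E=0, F=10, G=13, H=1)
step 4: fire T2:  (A=1, B=2, C=4, D=4, E=0, F=10, G=13, H=1) → (A=1, B=2, C=5, D=4, E=0, F=13, G=16, H=0)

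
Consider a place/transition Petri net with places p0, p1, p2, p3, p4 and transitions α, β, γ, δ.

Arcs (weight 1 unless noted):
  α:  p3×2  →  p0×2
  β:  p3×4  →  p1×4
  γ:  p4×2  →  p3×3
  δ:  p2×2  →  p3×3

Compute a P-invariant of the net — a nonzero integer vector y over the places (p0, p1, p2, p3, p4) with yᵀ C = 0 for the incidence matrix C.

Incidence matrix C (rows=places, cols=transitions):
        α    β    γ    δ
   p0   2    0    0    0
   p1   0    4    0    0
   p2   0    0    0   -2
   p3  -2   -4    3    3
   p4   0    0   -2    0

Candidate y = [2, 2, 3, 2, 3]; check y·C column-wise:
  col α: 2·2 + 2·0 + 3·0 + 2·-2 + 3·0 = 0
  col β: 2·0 + 2·4 + 3·0 + 2·-4 + 3·0 = 0
  col γ: 2·0 + 2·0 + 3·0 + 2·3 + 3·-2 = 0
  col δ: 2·0 + 2·0 + 3·-2 + 2·3 + 3·0 = 0

y = (p0:2, p1:2, p2:3, p3:2, p4:3)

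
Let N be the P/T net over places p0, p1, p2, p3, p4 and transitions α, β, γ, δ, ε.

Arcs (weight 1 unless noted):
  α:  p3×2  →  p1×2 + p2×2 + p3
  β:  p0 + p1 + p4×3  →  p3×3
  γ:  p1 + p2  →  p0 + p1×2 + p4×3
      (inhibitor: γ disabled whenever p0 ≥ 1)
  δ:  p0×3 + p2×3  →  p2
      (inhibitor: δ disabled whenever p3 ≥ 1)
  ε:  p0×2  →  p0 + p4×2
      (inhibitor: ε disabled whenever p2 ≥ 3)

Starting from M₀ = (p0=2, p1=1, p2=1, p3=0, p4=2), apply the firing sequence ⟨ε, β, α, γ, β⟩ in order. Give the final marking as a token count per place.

(p0=0, p1=2, p2=2, p3=5, p4=1)

step 1: fire ε:  (p0=2, p1=1, p2=1, p3=0, p4=2) → (p0=1, p1=1, p2=1, p3=0, p4=4)
step 2: fire β:  (p0=1, p1=1, p2=1, p3=0, p4=4) → (p0=0, p1=0, p2=1, p3=3, p4=1)
step 3: fire α:  (p0=0, p1=0, p2=1, p3=3, p4=1) → (p0=0, p1=2, p2=3, p3=2, p4=1)
step 4: fire γ:  (p0=0, p1=2, p2=3, p3=2, p4=1) → (p0=1, p1=3, p2=2, p3=2, p4=4)
step 5: fire β:  (p0=1, p1=3, p2=2, p3=2, p4=4) → (p0=0, p1=2, p2=2, p3=5, p4=1)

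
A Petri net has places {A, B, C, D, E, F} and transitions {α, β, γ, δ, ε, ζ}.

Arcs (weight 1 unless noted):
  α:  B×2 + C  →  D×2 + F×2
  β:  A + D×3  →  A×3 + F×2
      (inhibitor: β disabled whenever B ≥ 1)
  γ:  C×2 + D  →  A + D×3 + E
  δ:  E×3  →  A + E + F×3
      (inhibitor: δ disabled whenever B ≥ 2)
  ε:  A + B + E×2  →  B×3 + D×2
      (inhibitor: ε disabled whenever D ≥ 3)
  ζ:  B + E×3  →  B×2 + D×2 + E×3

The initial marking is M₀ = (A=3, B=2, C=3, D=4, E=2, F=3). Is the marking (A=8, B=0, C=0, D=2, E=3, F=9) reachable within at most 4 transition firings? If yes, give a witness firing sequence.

step 1: fire α:  (A=3, B=2, C=3, D=4, E=2, F=3) → (A=3, B=0, C=2, D=6, E=2, F=5)
step 2: fire β:  (A=3, B=0, C=2, D=6, E=2, F=5) → (A=5, B=0, C=2, D=3, E=2, F=7)
step 3: fire γ:  (A=5, B=0, C=2, D=3, E=2, F=7) → (A=6, B=0, C=0, D=5, E=3, F=7)
step 4: fire β:  (A=6, B=0, C=0, D=5, E=3, F=7) → (A=8, B=0, C=0, D=2, E=3, F=9)

YES — reachable via ⟨α, β, γ, β⟩ (4 firings)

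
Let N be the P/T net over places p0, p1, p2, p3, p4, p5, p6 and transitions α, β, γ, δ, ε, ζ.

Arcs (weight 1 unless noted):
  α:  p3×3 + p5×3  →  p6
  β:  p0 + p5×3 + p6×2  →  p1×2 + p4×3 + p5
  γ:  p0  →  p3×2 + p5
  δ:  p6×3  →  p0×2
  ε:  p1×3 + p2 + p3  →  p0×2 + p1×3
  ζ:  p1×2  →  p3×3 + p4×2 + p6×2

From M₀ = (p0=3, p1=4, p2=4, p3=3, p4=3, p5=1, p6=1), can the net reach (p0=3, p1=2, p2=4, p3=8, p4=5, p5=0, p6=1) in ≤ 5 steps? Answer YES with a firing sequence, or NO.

NO — not reachable within 5 firings

depth 0: 1 marking
depth 1: 4 markings reached so far
depth 2: 11 markings reached so far
depth 3: 24 markings reached so far
depth 4: 43 markings reached so far
depth 5: 69 markings reached so far
target is not among the 69 markings reachable within 5 steps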